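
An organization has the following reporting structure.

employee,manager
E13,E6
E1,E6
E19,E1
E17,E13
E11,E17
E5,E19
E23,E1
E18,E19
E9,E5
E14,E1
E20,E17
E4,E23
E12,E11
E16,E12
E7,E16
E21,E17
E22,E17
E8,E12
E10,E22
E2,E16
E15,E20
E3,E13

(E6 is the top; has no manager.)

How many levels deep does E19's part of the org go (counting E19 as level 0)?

The longest chain under E19 runs E19 → E5 → E9, which is 2 levels below E19.

2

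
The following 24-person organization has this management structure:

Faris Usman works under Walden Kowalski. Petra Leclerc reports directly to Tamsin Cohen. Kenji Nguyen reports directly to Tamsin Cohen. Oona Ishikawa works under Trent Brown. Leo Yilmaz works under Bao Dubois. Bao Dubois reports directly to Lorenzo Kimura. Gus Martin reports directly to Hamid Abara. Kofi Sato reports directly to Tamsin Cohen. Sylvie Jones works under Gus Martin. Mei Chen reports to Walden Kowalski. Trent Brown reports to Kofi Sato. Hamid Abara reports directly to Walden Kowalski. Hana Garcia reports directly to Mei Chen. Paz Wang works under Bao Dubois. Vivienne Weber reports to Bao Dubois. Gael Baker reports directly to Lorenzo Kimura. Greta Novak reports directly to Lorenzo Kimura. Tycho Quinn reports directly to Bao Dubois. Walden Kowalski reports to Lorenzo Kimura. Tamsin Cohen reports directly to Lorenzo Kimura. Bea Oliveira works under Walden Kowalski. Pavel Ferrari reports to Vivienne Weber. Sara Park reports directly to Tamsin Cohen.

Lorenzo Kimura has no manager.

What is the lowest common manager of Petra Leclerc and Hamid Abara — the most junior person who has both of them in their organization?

Petra Leclerc's chain of managers is Tamsin Cohen, Lorenzo Kimura. Hamid Abara's chain of managers is Walden Kowalski, Lorenzo Kimura. The first manager that appears in both chains is Lorenzo Kimura.

Lorenzo Kimura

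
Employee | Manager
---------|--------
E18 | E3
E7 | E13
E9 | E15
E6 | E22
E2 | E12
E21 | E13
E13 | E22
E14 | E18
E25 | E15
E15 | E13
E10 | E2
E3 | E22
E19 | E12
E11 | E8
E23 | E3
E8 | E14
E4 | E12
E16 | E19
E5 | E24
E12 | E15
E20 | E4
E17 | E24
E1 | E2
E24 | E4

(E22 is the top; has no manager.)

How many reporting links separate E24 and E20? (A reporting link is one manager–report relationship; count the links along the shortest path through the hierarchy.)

2

E24 is 1 level below E4, and E20 is 1 level below E4 (their lowest common manager). The shortest path runs up from E24 to E4 and back down to E20: 1 + 1 = 2 links.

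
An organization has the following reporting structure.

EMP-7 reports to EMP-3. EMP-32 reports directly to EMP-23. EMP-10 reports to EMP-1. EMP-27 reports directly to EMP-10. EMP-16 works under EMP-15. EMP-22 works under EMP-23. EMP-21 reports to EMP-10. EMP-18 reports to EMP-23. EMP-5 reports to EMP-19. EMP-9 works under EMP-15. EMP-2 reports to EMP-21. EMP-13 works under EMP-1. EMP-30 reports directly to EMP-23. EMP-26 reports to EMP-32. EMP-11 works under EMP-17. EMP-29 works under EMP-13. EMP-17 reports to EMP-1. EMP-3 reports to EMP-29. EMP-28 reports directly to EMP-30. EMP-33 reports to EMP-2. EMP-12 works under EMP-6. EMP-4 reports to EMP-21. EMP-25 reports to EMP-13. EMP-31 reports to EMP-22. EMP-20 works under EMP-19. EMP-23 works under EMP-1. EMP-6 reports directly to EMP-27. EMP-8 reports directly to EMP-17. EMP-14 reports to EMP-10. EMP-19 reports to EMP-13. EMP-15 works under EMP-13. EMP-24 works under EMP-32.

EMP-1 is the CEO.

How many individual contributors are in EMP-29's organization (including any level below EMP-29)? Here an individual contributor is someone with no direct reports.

The only person in EMP-29's organization with no one reporting to them is EMP-7. That is 1.

1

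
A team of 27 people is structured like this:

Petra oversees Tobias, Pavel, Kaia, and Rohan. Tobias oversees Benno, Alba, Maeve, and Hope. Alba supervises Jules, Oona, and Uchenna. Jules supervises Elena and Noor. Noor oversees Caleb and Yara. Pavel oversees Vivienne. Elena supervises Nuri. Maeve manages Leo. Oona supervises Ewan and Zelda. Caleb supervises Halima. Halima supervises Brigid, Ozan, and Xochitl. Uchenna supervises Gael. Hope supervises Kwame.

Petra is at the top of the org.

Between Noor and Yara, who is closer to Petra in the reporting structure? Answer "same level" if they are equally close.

Noor

Noor is 4 levels below Petra; Yara is 5. Noor is higher.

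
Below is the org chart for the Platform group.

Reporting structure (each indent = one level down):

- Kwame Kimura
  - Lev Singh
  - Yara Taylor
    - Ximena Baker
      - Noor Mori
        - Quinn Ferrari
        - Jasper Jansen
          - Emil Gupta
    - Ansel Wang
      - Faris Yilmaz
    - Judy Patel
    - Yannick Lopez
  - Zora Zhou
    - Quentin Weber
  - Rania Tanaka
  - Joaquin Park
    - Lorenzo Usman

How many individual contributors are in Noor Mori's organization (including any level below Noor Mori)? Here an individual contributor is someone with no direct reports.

The people in Noor Mori's organization with no one reporting to them are Emil Gupta, Quinn Ferrari. That is 2.

2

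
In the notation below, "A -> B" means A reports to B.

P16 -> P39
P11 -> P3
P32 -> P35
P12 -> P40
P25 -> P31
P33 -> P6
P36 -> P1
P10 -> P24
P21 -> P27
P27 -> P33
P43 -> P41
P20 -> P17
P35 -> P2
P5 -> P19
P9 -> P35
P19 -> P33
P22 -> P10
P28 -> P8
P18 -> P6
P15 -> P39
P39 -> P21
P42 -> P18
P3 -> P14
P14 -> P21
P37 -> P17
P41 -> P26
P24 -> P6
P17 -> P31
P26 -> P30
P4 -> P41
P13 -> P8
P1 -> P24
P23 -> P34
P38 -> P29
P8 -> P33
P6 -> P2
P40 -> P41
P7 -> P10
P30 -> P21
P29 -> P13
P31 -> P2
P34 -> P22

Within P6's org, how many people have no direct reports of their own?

The people in P6's organization with no one reporting to them are P42, P28, P38, P15, P16, P4, P12, P43, P11, P5, P36, P23, P7. That is 13.

13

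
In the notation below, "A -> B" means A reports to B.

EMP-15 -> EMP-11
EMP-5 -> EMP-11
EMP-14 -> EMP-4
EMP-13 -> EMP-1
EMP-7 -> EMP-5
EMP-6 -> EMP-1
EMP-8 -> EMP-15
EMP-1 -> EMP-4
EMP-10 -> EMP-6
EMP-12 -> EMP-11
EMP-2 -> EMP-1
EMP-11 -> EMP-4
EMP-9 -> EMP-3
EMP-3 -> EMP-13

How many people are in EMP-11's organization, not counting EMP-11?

5

EMP-11 directly manages EMP-15, EMP-5, EMP-12. Under EMP-15: EMP-8 (1). Under EMP-5: EMP-7 (1). EMP-12 has no reports. So EMP-11's organization is 3 direct reports plus everyone under them: 2 + 2 + 1 = 5.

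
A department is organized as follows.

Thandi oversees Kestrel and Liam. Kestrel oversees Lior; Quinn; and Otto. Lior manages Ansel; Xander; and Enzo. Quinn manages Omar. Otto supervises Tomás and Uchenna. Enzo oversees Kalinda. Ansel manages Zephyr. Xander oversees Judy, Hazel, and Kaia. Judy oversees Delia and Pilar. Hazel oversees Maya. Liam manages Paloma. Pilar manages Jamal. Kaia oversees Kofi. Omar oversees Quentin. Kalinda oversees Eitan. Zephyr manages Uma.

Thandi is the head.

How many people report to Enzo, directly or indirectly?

2

Enzo directly manages Kalinda. Under Kalinda: Eitan (1). That's 2 in total.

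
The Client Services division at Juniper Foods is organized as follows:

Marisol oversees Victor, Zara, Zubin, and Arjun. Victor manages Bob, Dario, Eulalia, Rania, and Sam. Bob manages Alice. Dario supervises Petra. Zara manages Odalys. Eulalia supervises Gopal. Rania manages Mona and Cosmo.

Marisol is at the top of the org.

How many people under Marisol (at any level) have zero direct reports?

The people in Marisol's organization with no one reporting to them are Arjun, Zubin, Odalys, Sam, Cosmo, Mona, Gopal, Petra, Alice. That is 9.

9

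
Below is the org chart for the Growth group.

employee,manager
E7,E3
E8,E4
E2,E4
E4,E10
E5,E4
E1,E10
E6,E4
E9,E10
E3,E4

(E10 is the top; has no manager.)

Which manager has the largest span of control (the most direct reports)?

E4

Direct-report counts: E10 has 3; E4 has 5; E3 has 1. The largest is 5, held by E4.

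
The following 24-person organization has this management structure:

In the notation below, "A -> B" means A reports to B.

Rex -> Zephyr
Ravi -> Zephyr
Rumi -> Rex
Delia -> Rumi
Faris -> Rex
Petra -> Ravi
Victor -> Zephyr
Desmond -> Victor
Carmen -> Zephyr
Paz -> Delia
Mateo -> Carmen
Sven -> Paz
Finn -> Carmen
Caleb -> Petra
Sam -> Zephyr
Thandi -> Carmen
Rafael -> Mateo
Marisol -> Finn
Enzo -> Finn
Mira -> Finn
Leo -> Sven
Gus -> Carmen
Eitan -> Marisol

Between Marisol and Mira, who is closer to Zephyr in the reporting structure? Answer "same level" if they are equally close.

Both Marisol and Mira are 3 levels below Zephyr.

same level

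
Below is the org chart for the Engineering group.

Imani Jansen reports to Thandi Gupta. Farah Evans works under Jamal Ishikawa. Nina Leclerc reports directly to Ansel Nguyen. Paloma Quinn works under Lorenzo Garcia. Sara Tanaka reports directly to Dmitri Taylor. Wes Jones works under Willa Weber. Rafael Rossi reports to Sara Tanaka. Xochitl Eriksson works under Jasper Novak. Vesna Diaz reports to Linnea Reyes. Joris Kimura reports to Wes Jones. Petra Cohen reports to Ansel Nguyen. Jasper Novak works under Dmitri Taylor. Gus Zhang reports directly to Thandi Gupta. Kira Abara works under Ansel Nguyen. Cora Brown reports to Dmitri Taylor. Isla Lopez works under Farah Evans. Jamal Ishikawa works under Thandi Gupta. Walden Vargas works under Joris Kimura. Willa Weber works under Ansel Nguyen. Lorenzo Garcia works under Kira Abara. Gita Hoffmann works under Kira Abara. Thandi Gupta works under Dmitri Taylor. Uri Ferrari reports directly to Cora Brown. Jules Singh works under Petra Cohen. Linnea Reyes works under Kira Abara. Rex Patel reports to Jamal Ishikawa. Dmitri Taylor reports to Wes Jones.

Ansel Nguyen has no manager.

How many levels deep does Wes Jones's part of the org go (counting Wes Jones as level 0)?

The longest chain under Wes Jones runs Wes Jones → Dmitri Taylor → Thandi Gupta → Jamal Ishikawa → Farah Evans → Isla Lopez, which is 5 levels below Wes Jones.

5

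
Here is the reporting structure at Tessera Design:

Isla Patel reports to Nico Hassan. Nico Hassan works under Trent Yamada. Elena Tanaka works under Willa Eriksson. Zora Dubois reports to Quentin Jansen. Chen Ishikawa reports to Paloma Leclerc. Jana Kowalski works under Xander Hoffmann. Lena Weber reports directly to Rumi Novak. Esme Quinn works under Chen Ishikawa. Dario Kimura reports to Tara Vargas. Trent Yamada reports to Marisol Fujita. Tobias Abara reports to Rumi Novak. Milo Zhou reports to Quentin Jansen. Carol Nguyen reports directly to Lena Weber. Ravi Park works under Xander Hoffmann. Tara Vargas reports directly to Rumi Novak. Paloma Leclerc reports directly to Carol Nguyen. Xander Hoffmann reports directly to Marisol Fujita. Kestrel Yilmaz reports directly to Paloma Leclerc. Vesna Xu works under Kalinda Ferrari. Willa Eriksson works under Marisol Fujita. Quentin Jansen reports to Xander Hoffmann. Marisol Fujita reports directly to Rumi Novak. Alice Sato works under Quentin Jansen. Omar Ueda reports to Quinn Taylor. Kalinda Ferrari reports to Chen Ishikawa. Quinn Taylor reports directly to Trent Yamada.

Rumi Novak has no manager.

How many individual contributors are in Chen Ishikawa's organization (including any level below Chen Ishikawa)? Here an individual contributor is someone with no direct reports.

2

The people in Chen Ishikawa's organization with no one reporting to them are Esme Quinn, Vesna Xu. That is 2.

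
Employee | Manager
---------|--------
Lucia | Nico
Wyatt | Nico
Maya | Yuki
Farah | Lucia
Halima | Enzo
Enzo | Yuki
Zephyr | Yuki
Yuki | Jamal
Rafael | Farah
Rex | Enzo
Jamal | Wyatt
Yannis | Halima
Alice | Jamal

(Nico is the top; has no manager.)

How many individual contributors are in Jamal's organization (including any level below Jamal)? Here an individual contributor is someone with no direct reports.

5

The people in Jamal's organization with no one reporting to them are Alice, Zephyr, Maya, Yannis, Rex. That is 5.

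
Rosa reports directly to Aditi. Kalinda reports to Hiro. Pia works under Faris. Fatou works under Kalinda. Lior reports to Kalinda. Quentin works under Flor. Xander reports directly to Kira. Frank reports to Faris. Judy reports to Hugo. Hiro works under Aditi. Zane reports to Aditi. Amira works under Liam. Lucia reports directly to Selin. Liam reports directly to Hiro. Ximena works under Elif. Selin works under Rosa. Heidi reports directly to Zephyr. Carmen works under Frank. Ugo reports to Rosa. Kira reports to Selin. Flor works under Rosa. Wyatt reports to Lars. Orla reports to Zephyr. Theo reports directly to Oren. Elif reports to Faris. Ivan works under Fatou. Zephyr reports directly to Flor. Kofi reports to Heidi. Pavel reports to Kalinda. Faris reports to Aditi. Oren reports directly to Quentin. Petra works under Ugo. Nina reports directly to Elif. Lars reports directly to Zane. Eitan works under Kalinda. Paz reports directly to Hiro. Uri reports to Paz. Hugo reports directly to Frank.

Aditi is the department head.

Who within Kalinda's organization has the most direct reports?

Kalinda

Direct-report counts within Kalinda's organization: Kalinda has 4; Fatou has 1. The largest is 4, held by Kalinda.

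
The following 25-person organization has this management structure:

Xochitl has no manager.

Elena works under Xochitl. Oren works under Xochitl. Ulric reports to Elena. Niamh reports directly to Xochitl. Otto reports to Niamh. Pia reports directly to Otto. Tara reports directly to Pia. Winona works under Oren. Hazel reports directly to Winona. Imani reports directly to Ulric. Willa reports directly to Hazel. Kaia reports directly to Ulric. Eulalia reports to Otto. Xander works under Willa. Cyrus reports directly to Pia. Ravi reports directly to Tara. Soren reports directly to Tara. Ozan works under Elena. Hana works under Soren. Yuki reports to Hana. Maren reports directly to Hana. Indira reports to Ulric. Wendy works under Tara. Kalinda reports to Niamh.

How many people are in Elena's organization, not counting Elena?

5

Elena directly manages Ulric, Ozan. Under Ulric: Indira, Kaia, Imani (3). Ozan has no reports. So Elena's organization is 2 direct reports plus everyone under them: 4 + 1 = 5.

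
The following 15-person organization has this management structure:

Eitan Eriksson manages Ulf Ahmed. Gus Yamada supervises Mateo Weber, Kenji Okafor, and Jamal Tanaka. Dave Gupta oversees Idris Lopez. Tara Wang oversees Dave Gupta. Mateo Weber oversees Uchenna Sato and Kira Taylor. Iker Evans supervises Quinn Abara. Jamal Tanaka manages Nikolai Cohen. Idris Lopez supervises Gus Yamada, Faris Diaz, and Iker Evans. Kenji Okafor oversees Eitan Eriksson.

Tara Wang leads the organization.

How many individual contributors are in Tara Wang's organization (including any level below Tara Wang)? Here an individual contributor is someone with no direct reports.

6

The people in Tara Wang's organization with no one reporting to them are Faris Diaz, Quinn Abara, Nikolai Cohen, Ulf Ahmed, Kira Taylor, Uchenna Sato. That is 6.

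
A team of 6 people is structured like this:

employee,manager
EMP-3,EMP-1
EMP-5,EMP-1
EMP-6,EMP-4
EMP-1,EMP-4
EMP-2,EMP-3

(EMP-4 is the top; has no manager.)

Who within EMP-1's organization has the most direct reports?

EMP-1

Direct-report counts within EMP-1's organization: EMP-1 has 2; EMP-3 has 1. The largest is 2, held by EMP-1.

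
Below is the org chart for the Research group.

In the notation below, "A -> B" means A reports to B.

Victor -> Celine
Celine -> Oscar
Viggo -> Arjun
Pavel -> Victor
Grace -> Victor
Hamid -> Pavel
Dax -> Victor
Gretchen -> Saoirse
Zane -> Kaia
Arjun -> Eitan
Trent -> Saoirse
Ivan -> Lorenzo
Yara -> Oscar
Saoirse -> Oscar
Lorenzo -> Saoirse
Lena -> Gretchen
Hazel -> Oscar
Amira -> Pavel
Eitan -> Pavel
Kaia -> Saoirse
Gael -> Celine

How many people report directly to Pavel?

Pavel directly manages Eitan, Amira, Hamid. That is 3 direct reports.

3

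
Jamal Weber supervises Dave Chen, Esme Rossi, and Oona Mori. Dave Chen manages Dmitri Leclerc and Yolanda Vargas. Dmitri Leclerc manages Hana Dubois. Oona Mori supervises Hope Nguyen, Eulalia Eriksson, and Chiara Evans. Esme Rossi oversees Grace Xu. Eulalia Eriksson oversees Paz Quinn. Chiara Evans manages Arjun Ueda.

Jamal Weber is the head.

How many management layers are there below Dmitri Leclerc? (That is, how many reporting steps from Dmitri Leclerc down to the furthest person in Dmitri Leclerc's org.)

The longest chain under Dmitri Leclerc runs Dmitri Leclerc → Hana Dubois, which is 1 level below Dmitri Leclerc.

1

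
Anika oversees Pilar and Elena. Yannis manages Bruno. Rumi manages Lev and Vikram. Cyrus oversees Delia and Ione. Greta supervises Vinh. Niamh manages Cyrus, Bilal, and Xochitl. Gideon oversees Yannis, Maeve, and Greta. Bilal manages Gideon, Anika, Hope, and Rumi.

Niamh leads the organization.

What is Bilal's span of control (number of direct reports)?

Bilal directly manages Gideon, Anika, Hope, Rumi. That is 4 direct reports.

4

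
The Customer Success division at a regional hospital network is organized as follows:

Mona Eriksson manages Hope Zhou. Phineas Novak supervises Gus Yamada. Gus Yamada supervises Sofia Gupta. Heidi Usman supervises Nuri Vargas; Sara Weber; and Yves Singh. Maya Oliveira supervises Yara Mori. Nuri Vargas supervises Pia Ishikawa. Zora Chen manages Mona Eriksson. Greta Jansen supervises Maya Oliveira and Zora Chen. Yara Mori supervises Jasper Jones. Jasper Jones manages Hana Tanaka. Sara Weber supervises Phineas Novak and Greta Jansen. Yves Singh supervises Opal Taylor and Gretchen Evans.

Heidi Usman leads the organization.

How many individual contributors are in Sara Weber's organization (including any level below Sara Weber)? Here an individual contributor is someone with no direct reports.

The people in Sara Weber's organization with no one reporting to them are Sofia Gupta, Hope Zhou, Hana Tanaka. That is 3.

3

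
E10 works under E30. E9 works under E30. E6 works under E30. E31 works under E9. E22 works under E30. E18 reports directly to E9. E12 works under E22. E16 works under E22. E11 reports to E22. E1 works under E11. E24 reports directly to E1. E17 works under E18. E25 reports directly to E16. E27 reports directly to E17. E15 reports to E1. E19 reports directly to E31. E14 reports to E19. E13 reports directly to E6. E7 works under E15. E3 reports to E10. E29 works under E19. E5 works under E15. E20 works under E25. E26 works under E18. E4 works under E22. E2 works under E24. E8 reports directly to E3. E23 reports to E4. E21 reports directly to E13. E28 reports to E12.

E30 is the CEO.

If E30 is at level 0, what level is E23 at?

3

Chain from E23 up to E30: E23 → E4 → E22 → E30. That is 3 steps up, so E23 is 3 levels below E30.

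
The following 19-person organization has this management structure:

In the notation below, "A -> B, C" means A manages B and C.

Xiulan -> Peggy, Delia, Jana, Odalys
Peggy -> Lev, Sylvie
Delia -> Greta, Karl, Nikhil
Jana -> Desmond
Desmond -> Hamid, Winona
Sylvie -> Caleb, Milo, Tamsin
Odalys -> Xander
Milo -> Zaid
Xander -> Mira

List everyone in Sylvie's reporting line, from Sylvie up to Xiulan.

Sylvie reports to Peggy. Peggy reports to Xiulan. Xiulan is at the top.

Sylvie -> Peggy -> Xiulan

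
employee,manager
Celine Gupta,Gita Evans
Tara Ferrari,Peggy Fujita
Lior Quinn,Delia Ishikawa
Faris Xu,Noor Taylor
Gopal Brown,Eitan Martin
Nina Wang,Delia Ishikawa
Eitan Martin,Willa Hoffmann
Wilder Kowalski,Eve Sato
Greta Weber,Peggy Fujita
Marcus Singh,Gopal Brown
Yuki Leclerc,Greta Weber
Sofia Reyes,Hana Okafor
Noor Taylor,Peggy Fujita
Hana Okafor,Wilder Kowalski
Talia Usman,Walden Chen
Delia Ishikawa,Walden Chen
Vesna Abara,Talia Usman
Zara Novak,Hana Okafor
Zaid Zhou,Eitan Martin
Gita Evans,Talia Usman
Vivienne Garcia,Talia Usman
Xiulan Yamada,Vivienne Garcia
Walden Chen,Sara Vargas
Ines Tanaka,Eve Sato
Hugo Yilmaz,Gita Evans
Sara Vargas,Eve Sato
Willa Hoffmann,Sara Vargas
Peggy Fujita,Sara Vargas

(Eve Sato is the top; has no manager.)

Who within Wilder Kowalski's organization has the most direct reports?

Hana Okafor

Direct-report counts within Wilder Kowalski's organization: Wilder Kowalski has 1; Hana Okafor has 2. The largest is 2, held by Hana Okafor.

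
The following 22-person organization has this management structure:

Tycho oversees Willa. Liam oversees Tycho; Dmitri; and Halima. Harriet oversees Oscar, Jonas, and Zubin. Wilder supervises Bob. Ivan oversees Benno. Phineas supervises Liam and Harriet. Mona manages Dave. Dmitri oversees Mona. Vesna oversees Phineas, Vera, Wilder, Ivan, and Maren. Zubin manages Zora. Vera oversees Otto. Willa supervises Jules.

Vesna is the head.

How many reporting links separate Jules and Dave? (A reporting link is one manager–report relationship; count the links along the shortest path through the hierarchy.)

Jules is 3 levels below Liam, and Dave is 3 levels below Liam (their lowest common manager). The shortest path runs up from Jules to Liam and back down to Dave: 3 + 3 = 6 links.

6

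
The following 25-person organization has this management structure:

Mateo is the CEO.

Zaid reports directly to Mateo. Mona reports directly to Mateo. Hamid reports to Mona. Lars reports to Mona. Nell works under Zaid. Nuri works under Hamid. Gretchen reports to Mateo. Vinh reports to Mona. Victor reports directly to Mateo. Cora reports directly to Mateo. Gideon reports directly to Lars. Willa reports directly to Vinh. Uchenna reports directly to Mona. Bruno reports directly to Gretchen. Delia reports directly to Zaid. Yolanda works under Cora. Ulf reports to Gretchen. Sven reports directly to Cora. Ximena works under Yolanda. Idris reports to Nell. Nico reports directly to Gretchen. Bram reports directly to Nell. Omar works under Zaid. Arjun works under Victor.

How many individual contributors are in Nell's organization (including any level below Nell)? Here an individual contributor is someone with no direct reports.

The people in Nell's organization with no one reporting to them are Bram, Idris. That is 2.

2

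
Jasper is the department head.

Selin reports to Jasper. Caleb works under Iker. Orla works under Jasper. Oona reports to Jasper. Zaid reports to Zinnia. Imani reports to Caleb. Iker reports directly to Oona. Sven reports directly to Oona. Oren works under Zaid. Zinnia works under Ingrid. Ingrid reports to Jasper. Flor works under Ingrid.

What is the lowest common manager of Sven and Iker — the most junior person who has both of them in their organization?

Sven's chain of managers is Oona, Jasper. Iker's chain of managers is Oona, Jasper. The first manager that appears in both chains is Oona.

Oona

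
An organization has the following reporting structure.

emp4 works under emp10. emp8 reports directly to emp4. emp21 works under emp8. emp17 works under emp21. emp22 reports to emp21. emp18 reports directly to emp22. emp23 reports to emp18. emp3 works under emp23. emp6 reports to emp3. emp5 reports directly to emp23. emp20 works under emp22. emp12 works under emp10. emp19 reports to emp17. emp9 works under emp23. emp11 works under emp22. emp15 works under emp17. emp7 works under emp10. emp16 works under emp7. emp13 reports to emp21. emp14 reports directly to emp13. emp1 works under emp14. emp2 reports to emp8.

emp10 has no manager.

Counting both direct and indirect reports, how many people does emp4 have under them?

emp4 directly manages emp8. Under emp8: emp2, emp21, emp13, emp14, emp1, emp22, emp11, emp20, emp18, emp23, emp9, emp5, emp3, emp6, emp17, emp15, emp19 (17). That's 18 in total.

18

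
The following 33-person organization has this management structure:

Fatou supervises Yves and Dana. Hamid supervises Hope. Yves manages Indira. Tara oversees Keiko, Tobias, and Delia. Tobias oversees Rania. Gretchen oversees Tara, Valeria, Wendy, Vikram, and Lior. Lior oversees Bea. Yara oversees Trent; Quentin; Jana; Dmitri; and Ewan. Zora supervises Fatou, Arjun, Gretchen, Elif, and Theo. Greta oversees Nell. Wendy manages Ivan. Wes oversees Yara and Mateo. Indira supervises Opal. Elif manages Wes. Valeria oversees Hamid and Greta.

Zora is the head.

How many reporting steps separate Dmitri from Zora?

Chain from Dmitri up to Zora: Dmitri → Yara → Wes → Elif → Zora. That is 4 steps up, so Dmitri is 4 levels below Zora.

4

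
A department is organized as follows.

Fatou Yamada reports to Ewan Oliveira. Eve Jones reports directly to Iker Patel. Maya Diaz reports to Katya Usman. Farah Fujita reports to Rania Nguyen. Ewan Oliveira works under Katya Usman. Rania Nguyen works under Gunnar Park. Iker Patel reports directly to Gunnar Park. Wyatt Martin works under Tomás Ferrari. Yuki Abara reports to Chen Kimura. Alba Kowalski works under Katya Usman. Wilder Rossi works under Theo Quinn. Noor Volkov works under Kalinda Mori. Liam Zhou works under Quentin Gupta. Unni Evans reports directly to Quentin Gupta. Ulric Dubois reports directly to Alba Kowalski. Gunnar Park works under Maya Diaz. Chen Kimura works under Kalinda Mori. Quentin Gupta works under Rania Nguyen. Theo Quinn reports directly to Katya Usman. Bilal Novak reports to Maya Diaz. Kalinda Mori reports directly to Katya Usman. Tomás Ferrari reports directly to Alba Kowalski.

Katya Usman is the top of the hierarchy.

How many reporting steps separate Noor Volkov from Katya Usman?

2

Chain from Noor Volkov up to Katya Usman: Noor Volkov → Kalinda Mori → Katya Usman. That is 2 steps up, so Noor Volkov is 2 levels below Katya Usman.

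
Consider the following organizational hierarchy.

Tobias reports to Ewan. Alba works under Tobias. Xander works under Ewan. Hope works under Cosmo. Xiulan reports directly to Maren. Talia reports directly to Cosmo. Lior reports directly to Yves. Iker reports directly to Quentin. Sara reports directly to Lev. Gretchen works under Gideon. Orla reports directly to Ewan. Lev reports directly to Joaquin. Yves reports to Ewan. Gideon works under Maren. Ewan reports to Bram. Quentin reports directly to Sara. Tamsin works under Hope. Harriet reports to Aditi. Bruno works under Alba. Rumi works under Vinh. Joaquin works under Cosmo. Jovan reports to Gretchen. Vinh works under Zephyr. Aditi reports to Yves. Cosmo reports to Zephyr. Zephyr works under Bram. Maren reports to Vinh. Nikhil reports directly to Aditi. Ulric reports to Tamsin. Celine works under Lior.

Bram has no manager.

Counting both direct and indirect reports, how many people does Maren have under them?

4

Maren directly manages Gideon, Xiulan. Under Gideon: Gretchen, Jovan (2). Xiulan has no reports. So Maren's organization is 2 direct reports plus everyone under them: 3 + 1 = 4.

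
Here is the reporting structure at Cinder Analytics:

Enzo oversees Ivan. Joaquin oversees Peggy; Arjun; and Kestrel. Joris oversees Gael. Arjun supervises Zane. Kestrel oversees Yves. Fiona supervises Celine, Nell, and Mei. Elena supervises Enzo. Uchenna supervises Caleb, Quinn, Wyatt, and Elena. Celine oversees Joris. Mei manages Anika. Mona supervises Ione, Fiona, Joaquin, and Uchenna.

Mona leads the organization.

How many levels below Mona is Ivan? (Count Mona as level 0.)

4

Chain from Ivan up to Mona: Ivan → Enzo → Elena → Uchenna → Mona. That is 4 steps up, so Ivan is 4 levels below Mona.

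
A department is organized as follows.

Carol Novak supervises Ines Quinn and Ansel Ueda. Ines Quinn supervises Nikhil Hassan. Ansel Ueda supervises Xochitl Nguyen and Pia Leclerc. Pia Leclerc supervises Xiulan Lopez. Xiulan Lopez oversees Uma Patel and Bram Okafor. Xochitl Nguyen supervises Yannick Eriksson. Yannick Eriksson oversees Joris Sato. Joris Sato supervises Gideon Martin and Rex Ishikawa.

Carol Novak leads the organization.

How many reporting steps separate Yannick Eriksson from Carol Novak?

Chain from Yannick Eriksson up to Carol Novak: Yannick Eriksson → Xochitl Nguyen → Ansel Ueda → Carol Novak. That is 3 steps up, so Yannick Eriksson is 3 levels below Carol Novak.

3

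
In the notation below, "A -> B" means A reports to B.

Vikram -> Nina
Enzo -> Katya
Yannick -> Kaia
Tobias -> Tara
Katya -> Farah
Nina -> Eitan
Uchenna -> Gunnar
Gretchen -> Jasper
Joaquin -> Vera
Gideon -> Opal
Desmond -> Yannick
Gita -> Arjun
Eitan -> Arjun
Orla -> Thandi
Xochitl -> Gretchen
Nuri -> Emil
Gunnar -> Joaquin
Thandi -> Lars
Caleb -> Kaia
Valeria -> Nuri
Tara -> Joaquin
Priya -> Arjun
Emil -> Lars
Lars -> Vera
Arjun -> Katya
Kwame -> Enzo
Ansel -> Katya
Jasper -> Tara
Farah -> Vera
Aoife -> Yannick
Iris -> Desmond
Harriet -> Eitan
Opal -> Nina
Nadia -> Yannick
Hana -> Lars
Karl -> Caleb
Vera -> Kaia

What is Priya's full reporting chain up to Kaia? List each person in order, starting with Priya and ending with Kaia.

Priya -> Arjun -> Katya -> Farah -> Vera -> Kaia

Priya reports to Arjun. Arjun reports to Katya. Katya reports to Farah. Farah reports to Vera. Vera reports to Kaia. Kaia is at the top.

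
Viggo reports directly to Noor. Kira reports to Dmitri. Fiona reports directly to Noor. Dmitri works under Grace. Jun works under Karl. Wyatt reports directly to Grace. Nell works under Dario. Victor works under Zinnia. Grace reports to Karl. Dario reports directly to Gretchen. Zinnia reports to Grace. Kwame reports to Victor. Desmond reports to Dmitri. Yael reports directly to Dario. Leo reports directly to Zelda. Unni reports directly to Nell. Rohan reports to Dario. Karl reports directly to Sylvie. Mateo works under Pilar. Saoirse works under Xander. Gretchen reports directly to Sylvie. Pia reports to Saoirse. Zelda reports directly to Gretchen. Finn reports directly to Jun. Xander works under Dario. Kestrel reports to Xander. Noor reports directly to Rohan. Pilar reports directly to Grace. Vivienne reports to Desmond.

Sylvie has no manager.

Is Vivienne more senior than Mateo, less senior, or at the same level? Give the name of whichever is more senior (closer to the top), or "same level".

Vivienne is 5 levels below Sylvie; Mateo is 4. Mateo is higher.

Mateo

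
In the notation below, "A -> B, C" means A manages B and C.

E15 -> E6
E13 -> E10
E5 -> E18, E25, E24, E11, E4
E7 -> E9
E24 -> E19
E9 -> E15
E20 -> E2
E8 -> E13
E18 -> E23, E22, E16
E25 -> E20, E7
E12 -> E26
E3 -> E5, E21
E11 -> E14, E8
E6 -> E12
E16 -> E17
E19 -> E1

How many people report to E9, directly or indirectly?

E9 directly manages E15. Under E15: E6, E12, E26 (3). That's 4 in total.

4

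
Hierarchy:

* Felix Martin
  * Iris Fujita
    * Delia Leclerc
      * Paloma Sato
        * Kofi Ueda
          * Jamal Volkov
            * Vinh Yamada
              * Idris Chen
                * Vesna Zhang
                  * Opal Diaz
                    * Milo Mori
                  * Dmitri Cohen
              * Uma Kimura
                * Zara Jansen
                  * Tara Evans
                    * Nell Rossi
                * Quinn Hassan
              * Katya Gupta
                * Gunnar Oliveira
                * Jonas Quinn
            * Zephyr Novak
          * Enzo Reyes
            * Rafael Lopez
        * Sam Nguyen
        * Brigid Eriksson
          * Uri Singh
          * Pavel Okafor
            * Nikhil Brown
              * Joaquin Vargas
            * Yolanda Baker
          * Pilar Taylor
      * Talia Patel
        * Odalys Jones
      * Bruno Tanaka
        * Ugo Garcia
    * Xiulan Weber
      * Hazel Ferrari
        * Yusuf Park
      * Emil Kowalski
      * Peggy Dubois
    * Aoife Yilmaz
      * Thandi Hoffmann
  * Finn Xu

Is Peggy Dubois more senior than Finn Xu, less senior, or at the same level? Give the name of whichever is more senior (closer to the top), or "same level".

Finn Xu

Peggy Dubois is 3 levels below Felix Martin; Finn Xu is 1. Finn Xu is higher.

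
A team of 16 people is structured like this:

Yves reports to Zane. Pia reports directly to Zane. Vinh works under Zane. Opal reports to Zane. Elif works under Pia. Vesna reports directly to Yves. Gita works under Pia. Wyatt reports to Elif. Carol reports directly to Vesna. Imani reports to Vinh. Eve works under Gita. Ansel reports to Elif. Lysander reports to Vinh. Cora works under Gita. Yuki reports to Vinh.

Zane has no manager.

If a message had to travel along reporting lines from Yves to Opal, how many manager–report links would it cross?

2

Yves is 1 level below Zane, and Opal is 1 level below Zane (their lowest common manager). The shortest path runs up from Yves to Zane and back down to Opal: 1 + 1 = 2 links.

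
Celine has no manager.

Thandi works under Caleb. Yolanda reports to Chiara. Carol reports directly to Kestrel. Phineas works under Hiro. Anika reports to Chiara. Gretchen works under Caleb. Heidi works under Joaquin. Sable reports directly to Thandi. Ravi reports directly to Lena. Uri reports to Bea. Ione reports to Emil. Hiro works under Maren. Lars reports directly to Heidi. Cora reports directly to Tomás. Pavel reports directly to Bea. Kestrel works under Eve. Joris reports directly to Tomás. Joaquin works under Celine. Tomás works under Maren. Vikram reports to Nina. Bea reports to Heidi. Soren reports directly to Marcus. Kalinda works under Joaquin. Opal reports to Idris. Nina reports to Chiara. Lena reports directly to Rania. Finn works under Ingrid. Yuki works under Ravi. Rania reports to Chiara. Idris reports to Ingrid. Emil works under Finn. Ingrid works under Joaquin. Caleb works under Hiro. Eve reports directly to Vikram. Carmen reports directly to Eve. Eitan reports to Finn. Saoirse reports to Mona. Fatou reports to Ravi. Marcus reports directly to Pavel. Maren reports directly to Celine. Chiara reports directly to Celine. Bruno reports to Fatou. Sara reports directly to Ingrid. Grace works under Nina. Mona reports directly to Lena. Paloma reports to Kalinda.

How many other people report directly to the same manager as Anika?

Anika reports to Chiara. Chiara's other direct reports are Yolanda, Nina, Rania — 3 peers.

3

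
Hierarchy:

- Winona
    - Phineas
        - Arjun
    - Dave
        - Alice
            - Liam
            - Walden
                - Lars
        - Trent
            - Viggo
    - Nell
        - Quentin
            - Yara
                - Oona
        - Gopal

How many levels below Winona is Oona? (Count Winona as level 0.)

4

Chain from Oona up to Winona: Oona → Yara → Quentin → Nell → Winona. That is 4 steps up, so Oona is 4 levels below Winona.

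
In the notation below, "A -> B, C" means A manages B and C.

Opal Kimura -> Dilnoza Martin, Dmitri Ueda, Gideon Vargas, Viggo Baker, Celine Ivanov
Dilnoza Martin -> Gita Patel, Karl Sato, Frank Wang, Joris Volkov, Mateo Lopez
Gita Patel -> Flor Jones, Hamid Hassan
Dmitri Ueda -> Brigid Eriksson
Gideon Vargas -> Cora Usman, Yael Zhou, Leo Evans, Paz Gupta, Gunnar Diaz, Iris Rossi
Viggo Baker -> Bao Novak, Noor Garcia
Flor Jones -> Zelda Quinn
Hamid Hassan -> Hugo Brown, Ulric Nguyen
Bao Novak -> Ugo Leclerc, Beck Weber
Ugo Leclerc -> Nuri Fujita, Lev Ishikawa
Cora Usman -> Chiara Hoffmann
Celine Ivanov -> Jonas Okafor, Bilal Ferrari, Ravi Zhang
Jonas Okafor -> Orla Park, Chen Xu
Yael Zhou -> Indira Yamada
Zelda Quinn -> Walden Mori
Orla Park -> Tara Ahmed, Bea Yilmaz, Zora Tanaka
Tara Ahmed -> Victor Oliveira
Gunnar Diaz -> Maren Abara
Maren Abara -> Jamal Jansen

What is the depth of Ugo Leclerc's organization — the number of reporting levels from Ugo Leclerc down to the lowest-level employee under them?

The longest chain under Ugo Leclerc runs Ugo Leclerc → Lev Ishikawa, which is 1 level below Ugo Leclerc.

1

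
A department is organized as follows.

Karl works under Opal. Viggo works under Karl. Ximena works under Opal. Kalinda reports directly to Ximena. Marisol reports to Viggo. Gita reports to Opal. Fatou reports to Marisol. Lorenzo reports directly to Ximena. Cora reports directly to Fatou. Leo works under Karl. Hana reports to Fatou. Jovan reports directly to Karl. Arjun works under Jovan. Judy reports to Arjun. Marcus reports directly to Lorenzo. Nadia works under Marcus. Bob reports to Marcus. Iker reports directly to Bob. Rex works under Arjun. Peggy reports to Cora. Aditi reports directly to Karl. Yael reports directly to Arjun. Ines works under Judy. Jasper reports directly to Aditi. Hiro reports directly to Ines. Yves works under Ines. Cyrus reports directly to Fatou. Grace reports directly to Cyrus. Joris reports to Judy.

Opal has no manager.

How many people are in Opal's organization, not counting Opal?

29

Opal directly manages Karl, Ximena, Gita. Under Karl: Aditi, Jasper, Jovan, Arjun, Yael, Rex, Judy, Joris, Ines, Yves, Hiro, Leo, Viggo, Marisol, Fatou, Cyrus, Grace, Hana, Cora, Peggy (20). Under Ximena: Lorenzo, Marcus, Bob, Iker, Nadia, Kalinda (6). Gita has no reports. So Opal's organization is 3 direct reports plus everyone under them: 21 + 7 + 1 = 29.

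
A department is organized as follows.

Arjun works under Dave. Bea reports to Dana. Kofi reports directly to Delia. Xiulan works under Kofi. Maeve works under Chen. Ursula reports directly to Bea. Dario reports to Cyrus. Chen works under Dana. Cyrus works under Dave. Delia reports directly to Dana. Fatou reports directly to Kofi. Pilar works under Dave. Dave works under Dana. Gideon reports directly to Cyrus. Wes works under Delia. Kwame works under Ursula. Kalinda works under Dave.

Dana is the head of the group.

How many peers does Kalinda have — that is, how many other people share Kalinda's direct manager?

Kalinda reports to Dave. Dave's other direct reports are Cyrus, Arjun, Pilar — 3 peers.

3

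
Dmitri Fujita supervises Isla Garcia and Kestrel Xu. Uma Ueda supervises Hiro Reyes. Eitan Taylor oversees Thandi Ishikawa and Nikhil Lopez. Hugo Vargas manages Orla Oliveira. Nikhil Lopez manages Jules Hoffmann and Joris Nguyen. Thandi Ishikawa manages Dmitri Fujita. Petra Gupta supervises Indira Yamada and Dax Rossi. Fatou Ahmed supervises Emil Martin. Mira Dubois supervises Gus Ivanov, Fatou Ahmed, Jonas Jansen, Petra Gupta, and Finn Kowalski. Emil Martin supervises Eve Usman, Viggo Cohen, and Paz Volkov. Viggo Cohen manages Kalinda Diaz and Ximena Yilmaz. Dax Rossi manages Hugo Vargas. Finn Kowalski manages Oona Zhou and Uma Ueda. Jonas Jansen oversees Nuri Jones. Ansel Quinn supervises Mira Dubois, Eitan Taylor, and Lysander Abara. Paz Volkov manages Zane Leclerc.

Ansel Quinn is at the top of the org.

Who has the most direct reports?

Mira Dubois

Direct-report counts: Ansel Quinn has 3; Eitan Taylor has 2; Nikhil Lopez has 2; Thandi Ishikawa has 1; Dmitri Fujita has 2; Mira Dubois has 5; Jonas Jansen has 1; Petra Gupta has 2; Dax Rossi has 1; Hugo Vargas has 1; Finn Kowalski has 2; Uma Ueda has 1; Fatou Ahmed has 1; Emil Martin has 3; Paz Volkov has 1; Viggo Cohen has 2. The largest is 5, held by Mira Dubois.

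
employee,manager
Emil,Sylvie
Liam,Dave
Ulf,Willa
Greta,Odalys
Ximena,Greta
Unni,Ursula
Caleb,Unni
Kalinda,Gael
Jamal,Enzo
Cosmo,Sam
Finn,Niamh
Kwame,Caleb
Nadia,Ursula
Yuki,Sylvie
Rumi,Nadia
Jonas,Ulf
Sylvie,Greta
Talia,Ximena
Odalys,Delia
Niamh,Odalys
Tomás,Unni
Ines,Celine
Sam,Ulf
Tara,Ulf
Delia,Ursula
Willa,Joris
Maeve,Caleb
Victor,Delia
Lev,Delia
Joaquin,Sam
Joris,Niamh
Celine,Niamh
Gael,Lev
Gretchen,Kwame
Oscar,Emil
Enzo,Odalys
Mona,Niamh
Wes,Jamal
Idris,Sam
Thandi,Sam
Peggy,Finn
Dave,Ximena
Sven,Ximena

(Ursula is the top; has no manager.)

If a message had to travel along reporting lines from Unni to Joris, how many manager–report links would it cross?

5

Unni is 1 level below Ursula, and Joris is 4 levels below Ursula (their lowest common manager). The shortest path runs up from Unni to Ursula and back down to Joris: 1 + 4 = 5 links.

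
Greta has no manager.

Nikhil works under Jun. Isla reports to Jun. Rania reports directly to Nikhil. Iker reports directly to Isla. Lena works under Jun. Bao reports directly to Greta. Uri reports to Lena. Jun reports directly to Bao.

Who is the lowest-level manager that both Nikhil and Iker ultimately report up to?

Jun

Nikhil's chain of managers is Jun, Bao, Greta. Iker's chain of managers is Isla, Jun, Bao, Greta. The first manager that appears in both chains is Jun.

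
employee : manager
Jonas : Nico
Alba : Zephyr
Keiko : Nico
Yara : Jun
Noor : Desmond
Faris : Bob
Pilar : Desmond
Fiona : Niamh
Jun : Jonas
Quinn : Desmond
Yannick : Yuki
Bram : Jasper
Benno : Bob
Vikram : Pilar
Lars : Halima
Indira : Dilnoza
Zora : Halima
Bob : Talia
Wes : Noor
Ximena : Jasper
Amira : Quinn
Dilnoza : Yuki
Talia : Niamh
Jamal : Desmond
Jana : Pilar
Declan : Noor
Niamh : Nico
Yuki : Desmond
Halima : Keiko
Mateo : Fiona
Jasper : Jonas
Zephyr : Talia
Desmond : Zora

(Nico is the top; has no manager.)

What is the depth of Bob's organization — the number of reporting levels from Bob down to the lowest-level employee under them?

The longest chain under Bob runs Bob → Faris, which is 1 level below Bob.

1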